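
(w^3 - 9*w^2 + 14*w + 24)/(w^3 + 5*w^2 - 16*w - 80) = (w^2 - 5*w - 6)/(w^2 + 9*w + 20)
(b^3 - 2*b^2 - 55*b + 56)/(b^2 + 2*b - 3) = (b^2 - b - 56)/(b + 3)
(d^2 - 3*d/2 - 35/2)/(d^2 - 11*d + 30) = (d + 7/2)/(d - 6)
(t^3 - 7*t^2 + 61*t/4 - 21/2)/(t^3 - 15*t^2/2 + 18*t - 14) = (t - 3/2)/(t - 2)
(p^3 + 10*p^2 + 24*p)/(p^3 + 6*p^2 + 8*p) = (p + 6)/(p + 2)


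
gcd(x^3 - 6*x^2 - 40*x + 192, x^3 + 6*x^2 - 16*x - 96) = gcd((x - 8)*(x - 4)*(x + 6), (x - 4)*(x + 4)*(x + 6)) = x^2 + 2*x - 24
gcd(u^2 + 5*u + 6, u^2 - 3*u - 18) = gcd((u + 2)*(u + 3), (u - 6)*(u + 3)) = u + 3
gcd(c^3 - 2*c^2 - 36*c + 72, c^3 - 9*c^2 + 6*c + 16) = c - 2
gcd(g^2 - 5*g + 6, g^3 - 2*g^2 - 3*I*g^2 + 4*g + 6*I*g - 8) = g - 2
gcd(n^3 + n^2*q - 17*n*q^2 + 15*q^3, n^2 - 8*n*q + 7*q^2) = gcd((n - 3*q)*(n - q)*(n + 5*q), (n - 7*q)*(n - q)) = -n + q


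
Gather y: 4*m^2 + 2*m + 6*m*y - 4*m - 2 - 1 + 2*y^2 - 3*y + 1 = 4*m^2 - 2*m + 2*y^2 + y*(6*m - 3) - 2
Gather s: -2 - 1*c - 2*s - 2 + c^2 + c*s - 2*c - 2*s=c^2 - 3*c + s*(c - 4) - 4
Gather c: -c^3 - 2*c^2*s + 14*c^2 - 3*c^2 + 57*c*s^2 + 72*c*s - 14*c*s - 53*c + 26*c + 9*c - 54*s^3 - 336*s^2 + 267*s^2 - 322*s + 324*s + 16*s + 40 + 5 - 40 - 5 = -c^3 + c^2*(11 - 2*s) + c*(57*s^2 + 58*s - 18) - 54*s^3 - 69*s^2 + 18*s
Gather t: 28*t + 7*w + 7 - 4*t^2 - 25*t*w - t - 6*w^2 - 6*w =-4*t^2 + t*(27 - 25*w) - 6*w^2 + w + 7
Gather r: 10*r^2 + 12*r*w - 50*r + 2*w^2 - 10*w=10*r^2 + r*(12*w - 50) + 2*w^2 - 10*w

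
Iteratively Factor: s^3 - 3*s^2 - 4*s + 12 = (s - 3)*(s^2 - 4) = (s - 3)*(s - 2)*(s + 2)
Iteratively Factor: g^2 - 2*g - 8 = (g + 2)*(g - 4)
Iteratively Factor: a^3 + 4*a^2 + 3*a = (a + 3)*(a^2 + a) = a*(a + 3)*(a + 1)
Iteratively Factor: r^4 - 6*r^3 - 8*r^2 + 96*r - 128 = (r - 4)*(r^3 - 2*r^2 - 16*r + 32) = (r - 4)*(r - 2)*(r^2 - 16) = (r - 4)*(r - 2)*(r + 4)*(r - 4)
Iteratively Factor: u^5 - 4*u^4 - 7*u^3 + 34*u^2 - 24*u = (u - 1)*(u^4 - 3*u^3 - 10*u^2 + 24*u) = (u - 4)*(u - 1)*(u^3 + u^2 - 6*u) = (u - 4)*(u - 1)*(u + 3)*(u^2 - 2*u) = (u - 4)*(u - 2)*(u - 1)*(u + 3)*(u)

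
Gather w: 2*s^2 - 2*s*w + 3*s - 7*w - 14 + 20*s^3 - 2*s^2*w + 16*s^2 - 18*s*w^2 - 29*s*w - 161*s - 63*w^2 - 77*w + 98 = 20*s^3 + 18*s^2 - 158*s + w^2*(-18*s - 63) + w*(-2*s^2 - 31*s - 84) + 84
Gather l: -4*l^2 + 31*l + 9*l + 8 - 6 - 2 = -4*l^2 + 40*l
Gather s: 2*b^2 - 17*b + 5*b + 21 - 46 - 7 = 2*b^2 - 12*b - 32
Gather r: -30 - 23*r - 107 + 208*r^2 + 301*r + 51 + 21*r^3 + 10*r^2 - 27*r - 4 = 21*r^3 + 218*r^2 + 251*r - 90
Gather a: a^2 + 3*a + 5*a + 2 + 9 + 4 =a^2 + 8*a + 15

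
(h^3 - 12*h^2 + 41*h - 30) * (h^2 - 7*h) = h^5 - 19*h^4 + 125*h^3 - 317*h^2 + 210*h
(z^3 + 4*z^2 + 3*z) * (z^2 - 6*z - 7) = z^5 - 2*z^4 - 28*z^3 - 46*z^2 - 21*z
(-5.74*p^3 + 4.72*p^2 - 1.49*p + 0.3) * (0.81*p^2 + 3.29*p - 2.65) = -4.6494*p^5 - 15.0614*p^4 + 29.5329*p^3 - 17.1671*p^2 + 4.9355*p - 0.795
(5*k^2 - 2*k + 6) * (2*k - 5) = 10*k^3 - 29*k^2 + 22*k - 30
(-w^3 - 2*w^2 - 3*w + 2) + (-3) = -w^3 - 2*w^2 - 3*w - 1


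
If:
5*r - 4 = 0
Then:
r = 4/5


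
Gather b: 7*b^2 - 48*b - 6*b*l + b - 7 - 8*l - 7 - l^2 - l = 7*b^2 + b*(-6*l - 47) - l^2 - 9*l - 14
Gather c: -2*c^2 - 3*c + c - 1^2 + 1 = -2*c^2 - 2*c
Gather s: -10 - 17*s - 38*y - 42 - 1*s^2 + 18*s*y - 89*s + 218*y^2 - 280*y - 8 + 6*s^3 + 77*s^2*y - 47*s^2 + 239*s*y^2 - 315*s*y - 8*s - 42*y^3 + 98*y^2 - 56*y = 6*s^3 + s^2*(77*y - 48) + s*(239*y^2 - 297*y - 114) - 42*y^3 + 316*y^2 - 374*y - 60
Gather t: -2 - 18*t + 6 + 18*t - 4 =0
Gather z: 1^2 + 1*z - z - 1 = 0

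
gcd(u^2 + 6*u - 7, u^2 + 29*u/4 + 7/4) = u + 7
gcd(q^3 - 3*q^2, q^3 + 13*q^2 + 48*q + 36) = 1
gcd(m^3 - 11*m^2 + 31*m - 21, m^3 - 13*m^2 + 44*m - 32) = m - 1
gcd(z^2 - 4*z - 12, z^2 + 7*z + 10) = z + 2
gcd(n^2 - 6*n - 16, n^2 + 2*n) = n + 2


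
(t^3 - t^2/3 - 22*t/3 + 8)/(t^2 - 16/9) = 3*(t^2 + t - 6)/(3*t + 4)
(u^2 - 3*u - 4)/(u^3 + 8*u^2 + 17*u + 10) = (u - 4)/(u^2 + 7*u + 10)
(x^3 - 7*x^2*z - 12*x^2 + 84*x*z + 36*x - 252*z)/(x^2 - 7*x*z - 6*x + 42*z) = x - 6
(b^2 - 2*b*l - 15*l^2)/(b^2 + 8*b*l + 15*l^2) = (b - 5*l)/(b + 5*l)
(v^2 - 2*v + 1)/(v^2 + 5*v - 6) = (v - 1)/(v + 6)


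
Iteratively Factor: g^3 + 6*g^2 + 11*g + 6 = (g + 1)*(g^2 + 5*g + 6) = (g + 1)*(g + 3)*(g + 2)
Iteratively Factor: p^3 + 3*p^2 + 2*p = (p)*(p^2 + 3*p + 2) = p*(p + 2)*(p + 1)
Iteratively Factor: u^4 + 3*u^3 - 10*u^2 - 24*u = (u + 2)*(u^3 + u^2 - 12*u) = u*(u + 2)*(u^2 + u - 12) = u*(u + 2)*(u + 4)*(u - 3)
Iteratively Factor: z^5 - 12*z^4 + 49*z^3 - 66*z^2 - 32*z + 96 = (z - 4)*(z^4 - 8*z^3 + 17*z^2 + 2*z - 24) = (z - 4)*(z - 3)*(z^3 - 5*z^2 + 2*z + 8) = (z - 4)*(z - 3)*(z + 1)*(z^2 - 6*z + 8) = (z - 4)^2*(z - 3)*(z + 1)*(z - 2)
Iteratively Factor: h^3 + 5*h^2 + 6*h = (h + 2)*(h^2 + 3*h) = (h + 2)*(h + 3)*(h)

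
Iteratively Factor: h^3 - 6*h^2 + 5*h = (h - 5)*(h^2 - h) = (h - 5)*(h - 1)*(h)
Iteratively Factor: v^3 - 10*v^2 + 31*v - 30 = (v - 5)*(v^2 - 5*v + 6) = (v - 5)*(v - 3)*(v - 2)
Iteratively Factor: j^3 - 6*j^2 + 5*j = (j)*(j^2 - 6*j + 5) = j*(j - 1)*(j - 5)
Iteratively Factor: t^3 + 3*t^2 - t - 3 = (t - 1)*(t^2 + 4*t + 3) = (t - 1)*(t + 3)*(t + 1)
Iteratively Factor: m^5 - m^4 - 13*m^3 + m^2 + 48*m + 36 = (m - 3)*(m^4 + 2*m^3 - 7*m^2 - 20*m - 12) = (m - 3)*(m + 2)*(m^3 - 7*m - 6) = (m - 3)*(m + 1)*(m + 2)*(m^2 - m - 6) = (m - 3)*(m + 1)*(m + 2)^2*(m - 3)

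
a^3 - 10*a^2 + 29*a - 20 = (a - 5)*(a - 4)*(a - 1)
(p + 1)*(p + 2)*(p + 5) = p^3 + 8*p^2 + 17*p + 10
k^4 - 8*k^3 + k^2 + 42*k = k*(k - 7)*(k - 3)*(k + 2)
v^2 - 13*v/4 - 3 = (v - 4)*(v + 3/4)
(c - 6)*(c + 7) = c^2 + c - 42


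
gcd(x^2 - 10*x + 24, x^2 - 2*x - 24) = x - 6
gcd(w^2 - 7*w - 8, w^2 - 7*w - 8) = w^2 - 7*w - 8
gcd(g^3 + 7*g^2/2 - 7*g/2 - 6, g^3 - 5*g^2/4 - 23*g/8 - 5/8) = g + 1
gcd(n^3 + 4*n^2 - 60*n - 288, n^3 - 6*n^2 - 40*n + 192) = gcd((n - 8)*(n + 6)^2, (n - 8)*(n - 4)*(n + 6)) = n^2 - 2*n - 48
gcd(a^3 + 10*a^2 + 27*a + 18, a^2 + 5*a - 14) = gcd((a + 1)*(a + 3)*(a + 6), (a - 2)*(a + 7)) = 1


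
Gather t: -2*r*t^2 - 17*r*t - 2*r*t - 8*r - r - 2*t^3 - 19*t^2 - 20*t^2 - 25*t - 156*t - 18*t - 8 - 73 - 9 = -9*r - 2*t^3 + t^2*(-2*r - 39) + t*(-19*r - 199) - 90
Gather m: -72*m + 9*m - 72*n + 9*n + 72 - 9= -63*m - 63*n + 63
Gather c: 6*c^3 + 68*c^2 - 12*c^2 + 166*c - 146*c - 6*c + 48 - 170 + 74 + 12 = 6*c^3 + 56*c^2 + 14*c - 36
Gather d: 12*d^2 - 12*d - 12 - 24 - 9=12*d^2 - 12*d - 45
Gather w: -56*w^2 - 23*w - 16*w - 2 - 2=-56*w^2 - 39*w - 4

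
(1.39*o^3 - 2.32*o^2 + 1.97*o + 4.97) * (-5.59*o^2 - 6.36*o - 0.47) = -7.7701*o^5 + 4.1284*o^4 + 3.0896*o^3 - 39.2211*o^2 - 32.5351*o - 2.3359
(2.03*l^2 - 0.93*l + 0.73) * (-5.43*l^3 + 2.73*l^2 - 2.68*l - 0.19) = -11.0229*l^5 + 10.5918*l^4 - 11.9432*l^3 + 4.0996*l^2 - 1.7797*l - 0.1387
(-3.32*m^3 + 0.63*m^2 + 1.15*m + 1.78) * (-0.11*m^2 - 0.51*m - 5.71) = 0.3652*m^5 + 1.6239*m^4 + 18.5094*m^3 - 4.3796*m^2 - 7.4743*m - 10.1638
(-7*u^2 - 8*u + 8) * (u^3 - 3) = -7*u^5 - 8*u^4 + 8*u^3 + 21*u^2 + 24*u - 24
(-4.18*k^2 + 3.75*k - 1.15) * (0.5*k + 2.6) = -2.09*k^3 - 8.993*k^2 + 9.175*k - 2.99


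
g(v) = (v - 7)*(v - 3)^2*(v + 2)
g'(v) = (v - 7)*(v - 3)^2 + (v - 7)*(v + 2)*(2*v - 6) + (v - 3)^2*(v + 2) = 4*v^3 - 33*v^2 + 50*v + 39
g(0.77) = -85.82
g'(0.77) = 59.76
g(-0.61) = -137.85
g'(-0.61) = -4.69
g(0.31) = -111.83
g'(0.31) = 51.45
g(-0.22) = -133.25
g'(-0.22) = 26.36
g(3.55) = -5.79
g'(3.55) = -20.43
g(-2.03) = 6.85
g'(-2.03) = -231.95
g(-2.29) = 75.39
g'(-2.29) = -296.59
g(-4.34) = 1429.62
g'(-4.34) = -1126.56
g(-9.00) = 16128.00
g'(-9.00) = -6000.00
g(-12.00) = 42750.00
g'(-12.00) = -12225.00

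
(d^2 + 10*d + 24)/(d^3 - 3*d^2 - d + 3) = (d^2 + 10*d + 24)/(d^3 - 3*d^2 - d + 3)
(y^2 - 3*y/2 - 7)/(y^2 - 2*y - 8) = (y - 7/2)/(y - 4)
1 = 1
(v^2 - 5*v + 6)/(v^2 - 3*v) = (v - 2)/v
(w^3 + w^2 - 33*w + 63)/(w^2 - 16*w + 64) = (w^3 + w^2 - 33*w + 63)/(w^2 - 16*w + 64)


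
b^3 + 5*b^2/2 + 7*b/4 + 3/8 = (b + 1/2)^2*(b + 3/2)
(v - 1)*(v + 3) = v^2 + 2*v - 3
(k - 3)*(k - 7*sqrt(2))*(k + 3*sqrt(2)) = k^3 - 4*sqrt(2)*k^2 - 3*k^2 - 42*k + 12*sqrt(2)*k + 126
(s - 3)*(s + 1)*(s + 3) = s^3 + s^2 - 9*s - 9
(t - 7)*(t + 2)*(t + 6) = t^3 + t^2 - 44*t - 84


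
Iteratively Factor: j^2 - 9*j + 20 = (j - 5)*(j - 4)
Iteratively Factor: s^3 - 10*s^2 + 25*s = (s)*(s^2 - 10*s + 25) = s*(s - 5)*(s - 5)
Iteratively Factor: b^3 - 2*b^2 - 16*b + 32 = (b - 4)*(b^2 + 2*b - 8) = (b - 4)*(b + 4)*(b - 2)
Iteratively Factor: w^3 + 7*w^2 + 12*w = (w + 3)*(w^2 + 4*w) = (w + 3)*(w + 4)*(w)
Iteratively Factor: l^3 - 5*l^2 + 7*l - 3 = (l - 3)*(l^2 - 2*l + 1) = (l - 3)*(l - 1)*(l - 1)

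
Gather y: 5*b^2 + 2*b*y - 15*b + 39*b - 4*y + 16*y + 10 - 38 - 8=5*b^2 + 24*b + y*(2*b + 12) - 36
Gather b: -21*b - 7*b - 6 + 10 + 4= 8 - 28*b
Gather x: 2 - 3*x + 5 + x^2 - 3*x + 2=x^2 - 6*x + 9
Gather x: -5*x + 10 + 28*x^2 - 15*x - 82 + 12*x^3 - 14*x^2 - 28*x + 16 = 12*x^3 + 14*x^2 - 48*x - 56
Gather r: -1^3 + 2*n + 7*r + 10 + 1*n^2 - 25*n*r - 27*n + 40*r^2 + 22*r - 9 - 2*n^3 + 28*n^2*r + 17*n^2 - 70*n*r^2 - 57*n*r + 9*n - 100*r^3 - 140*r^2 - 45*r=-2*n^3 + 18*n^2 - 16*n - 100*r^3 + r^2*(-70*n - 100) + r*(28*n^2 - 82*n - 16)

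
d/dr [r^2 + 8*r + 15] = 2*r + 8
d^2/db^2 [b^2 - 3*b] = 2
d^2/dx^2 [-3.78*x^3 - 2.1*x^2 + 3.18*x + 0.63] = -22.68*x - 4.2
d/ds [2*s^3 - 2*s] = 6*s^2 - 2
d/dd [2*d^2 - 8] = 4*d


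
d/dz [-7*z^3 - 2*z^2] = z*(-21*z - 4)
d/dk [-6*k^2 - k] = -12*k - 1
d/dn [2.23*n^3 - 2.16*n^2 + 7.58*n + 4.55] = 6.69*n^2 - 4.32*n + 7.58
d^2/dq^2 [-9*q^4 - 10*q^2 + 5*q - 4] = -108*q^2 - 20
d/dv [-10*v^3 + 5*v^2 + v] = -30*v^2 + 10*v + 1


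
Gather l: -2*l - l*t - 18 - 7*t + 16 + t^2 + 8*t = l*(-t - 2) + t^2 + t - 2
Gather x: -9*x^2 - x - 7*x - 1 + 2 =-9*x^2 - 8*x + 1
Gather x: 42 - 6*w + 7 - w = 49 - 7*w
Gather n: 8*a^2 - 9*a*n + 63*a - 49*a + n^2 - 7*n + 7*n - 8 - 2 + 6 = 8*a^2 - 9*a*n + 14*a + n^2 - 4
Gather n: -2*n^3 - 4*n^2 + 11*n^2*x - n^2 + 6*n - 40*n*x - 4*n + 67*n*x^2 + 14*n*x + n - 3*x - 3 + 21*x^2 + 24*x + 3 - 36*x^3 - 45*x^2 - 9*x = -2*n^3 + n^2*(11*x - 5) + n*(67*x^2 - 26*x + 3) - 36*x^3 - 24*x^2 + 12*x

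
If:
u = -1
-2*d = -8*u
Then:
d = -4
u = -1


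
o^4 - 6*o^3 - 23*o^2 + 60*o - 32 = (o - 8)*(o - 1)^2*(o + 4)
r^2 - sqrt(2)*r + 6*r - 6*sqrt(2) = (r + 6)*(r - sqrt(2))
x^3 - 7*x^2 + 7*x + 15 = (x - 5)*(x - 3)*(x + 1)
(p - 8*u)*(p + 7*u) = p^2 - p*u - 56*u^2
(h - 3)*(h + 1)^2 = h^3 - h^2 - 5*h - 3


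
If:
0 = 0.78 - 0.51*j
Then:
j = 1.53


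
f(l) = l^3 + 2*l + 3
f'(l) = 3*l^2 + 2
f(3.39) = 48.74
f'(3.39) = 36.48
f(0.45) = 3.99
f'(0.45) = 2.61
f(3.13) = 39.92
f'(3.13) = 31.39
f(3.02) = 36.58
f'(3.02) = 29.36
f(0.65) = 4.57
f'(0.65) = 3.27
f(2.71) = 28.32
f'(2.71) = 24.03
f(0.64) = 4.54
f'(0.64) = 3.23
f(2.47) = 23.01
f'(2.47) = 20.30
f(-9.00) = -744.00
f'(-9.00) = 245.00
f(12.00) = 1755.00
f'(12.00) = 434.00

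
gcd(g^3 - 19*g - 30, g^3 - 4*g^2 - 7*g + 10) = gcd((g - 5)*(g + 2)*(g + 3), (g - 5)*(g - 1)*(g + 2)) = g^2 - 3*g - 10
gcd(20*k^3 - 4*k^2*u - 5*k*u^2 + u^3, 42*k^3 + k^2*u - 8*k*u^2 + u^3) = 2*k + u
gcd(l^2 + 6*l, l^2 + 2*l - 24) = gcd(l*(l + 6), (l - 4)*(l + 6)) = l + 6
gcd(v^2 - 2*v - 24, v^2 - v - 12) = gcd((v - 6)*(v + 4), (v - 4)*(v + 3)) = 1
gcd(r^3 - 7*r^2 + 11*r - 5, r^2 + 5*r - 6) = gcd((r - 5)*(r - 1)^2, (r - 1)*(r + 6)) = r - 1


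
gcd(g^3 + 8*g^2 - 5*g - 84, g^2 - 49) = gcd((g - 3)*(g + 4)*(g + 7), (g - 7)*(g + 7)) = g + 7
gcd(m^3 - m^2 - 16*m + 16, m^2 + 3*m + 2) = 1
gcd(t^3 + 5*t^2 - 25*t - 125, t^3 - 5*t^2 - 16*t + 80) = t - 5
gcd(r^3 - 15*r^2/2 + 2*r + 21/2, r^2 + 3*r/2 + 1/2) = r + 1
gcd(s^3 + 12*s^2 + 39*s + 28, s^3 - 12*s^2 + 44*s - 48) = 1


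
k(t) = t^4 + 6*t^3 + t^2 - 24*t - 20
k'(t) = 4*t^3 + 18*t^2 + 2*t - 24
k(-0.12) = -17.12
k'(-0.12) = -23.99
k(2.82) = 118.07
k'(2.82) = 214.49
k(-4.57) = -25.92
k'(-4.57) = -38.99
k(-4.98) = -1.66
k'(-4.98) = -81.58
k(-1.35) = 2.78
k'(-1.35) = -3.74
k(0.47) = -30.39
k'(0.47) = -18.67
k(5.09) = 1346.21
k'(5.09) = 980.01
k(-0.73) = -4.00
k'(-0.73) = -17.42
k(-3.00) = -20.00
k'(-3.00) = 24.00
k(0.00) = -20.00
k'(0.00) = -24.00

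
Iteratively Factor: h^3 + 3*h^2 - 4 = (h + 2)*(h^2 + h - 2) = (h + 2)^2*(h - 1)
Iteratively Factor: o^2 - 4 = (o - 2)*(o + 2)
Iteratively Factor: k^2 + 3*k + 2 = (k + 1)*(k + 2)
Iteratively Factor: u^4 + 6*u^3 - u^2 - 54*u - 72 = (u - 3)*(u^3 + 9*u^2 + 26*u + 24) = (u - 3)*(u + 2)*(u^2 + 7*u + 12) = (u - 3)*(u + 2)*(u + 3)*(u + 4)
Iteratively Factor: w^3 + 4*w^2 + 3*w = (w)*(w^2 + 4*w + 3) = w*(w + 1)*(w + 3)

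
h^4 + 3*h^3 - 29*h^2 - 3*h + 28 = (h - 4)*(h - 1)*(h + 1)*(h + 7)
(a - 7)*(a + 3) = a^2 - 4*a - 21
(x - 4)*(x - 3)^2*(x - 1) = x^4 - 11*x^3 + 43*x^2 - 69*x + 36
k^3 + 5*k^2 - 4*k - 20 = (k - 2)*(k + 2)*(k + 5)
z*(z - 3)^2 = z^3 - 6*z^2 + 9*z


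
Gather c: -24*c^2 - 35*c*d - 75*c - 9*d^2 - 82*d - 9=-24*c^2 + c*(-35*d - 75) - 9*d^2 - 82*d - 9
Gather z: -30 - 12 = -42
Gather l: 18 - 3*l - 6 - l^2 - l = -l^2 - 4*l + 12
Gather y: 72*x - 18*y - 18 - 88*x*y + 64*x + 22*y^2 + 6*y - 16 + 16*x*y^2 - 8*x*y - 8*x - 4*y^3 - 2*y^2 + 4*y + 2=128*x - 4*y^3 + y^2*(16*x + 20) + y*(-96*x - 8) - 32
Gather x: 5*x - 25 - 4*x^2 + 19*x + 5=-4*x^2 + 24*x - 20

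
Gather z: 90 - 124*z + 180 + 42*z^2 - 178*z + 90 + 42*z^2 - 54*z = 84*z^2 - 356*z + 360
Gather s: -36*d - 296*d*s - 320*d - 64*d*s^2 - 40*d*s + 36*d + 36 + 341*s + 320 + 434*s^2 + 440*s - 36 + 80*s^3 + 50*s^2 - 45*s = -320*d + 80*s^3 + s^2*(484 - 64*d) + s*(736 - 336*d) + 320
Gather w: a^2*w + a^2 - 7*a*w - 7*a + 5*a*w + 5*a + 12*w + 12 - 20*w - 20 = a^2 - 2*a + w*(a^2 - 2*a - 8) - 8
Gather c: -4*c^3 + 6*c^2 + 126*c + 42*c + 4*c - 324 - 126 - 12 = -4*c^3 + 6*c^2 + 172*c - 462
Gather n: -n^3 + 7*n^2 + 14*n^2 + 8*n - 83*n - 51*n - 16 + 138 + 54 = -n^3 + 21*n^2 - 126*n + 176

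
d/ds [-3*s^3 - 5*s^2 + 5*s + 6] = -9*s^2 - 10*s + 5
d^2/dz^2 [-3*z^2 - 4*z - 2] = -6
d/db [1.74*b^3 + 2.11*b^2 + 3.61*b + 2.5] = 5.22*b^2 + 4.22*b + 3.61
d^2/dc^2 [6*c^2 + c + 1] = 12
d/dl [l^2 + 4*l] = 2*l + 4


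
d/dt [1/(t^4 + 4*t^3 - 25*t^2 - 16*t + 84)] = 2*(-2*t^3 - 6*t^2 + 25*t + 8)/(t^4 + 4*t^3 - 25*t^2 - 16*t + 84)^2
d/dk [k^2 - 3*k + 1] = 2*k - 3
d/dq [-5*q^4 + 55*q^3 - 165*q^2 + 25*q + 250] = -20*q^3 + 165*q^2 - 330*q + 25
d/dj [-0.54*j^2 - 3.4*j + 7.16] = -1.08*j - 3.4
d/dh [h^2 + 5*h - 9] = 2*h + 5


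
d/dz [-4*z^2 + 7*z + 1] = 7 - 8*z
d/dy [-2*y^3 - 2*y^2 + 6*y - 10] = -6*y^2 - 4*y + 6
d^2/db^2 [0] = 0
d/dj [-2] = 0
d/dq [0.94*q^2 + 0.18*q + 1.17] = 1.88*q + 0.18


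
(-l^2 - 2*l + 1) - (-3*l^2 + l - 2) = 2*l^2 - 3*l + 3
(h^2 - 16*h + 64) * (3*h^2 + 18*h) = 3*h^4 - 30*h^3 - 96*h^2 + 1152*h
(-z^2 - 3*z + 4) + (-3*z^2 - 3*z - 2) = -4*z^2 - 6*z + 2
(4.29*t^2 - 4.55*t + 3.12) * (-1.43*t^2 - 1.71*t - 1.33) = -6.1347*t^4 - 0.829400000000001*t^3 - 2.3868*t^2 + 0.716299999999999*t - 4.1496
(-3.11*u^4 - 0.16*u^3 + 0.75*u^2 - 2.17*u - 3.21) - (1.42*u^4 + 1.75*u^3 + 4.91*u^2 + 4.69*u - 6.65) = -4.53*u^4 - 1.91*u^3 - 4.16*u^2 - 6.86*u + 3.44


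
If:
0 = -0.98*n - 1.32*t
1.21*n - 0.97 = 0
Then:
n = 0.80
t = -0.60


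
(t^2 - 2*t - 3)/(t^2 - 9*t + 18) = (t + 1)/(t - 6)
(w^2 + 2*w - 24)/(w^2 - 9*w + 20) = (w + 6)/(w - 5)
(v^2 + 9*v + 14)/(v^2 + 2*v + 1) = (v^2 + 9*v + 14)/(v^2 + 2*v + 1)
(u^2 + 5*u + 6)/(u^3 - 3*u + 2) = (u + 3)/(u^2 - 2*u + 1)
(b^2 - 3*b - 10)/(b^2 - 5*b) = (b + 2)/b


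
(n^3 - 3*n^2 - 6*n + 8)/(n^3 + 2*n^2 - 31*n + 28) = (n + 2)/(n + 7)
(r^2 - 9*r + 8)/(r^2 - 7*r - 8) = (r - 1)/(r + 1)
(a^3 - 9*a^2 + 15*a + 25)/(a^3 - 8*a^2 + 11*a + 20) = (a - 5)/(a - 4)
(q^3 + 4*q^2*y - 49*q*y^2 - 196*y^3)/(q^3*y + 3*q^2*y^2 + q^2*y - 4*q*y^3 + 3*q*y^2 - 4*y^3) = (-q^2 + 49*y^2)/(y*(-q^2 + q*y - q + y))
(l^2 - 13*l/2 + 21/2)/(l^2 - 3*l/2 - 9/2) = (2*l - 7)/(2*l + 3)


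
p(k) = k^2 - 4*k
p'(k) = 2*k - 4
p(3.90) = -0.39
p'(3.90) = 3.80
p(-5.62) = 54.06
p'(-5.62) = -15.24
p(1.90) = -3.99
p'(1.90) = -0.20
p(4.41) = 1.81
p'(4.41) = 4.82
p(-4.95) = 44.30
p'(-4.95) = -13.90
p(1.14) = -3.26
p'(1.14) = -1.72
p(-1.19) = 6.18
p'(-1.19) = -6.38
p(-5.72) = 55.60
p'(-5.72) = -15.44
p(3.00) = -3.00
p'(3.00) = 2.00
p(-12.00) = 192.00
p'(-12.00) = -28.00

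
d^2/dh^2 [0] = 0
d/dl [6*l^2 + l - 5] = 12*l + 1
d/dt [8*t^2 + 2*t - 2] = 16*t + 2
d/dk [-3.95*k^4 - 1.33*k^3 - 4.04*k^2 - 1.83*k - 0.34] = -15.8*k^3 - 3.99*k^2 - 8.08*k - 1.83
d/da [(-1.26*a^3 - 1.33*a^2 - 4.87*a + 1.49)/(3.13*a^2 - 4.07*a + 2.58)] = (-3.9438*a^4 + 10.2564*a^3 + 10.9038*a^2 - 16.1902*a - 6.5003)/(9.7969*a^4 - 25.4782*a^3 + 32.7157*a^2 - 21.0012*a + 6.6564)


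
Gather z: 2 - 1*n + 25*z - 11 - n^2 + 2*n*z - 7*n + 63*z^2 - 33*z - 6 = -n^2 - 8*n + 63*z^2 + z*(2*n - 8) - 15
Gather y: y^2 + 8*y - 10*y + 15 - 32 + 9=y^2 - 2*y - 8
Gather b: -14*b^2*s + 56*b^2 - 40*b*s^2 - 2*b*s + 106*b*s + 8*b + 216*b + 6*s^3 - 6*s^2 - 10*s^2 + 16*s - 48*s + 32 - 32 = b^2*(56 - 14*s) + b*(-40*s^2 + 104*s + 224) + 6*s^3 - 16*s^2 - 32*s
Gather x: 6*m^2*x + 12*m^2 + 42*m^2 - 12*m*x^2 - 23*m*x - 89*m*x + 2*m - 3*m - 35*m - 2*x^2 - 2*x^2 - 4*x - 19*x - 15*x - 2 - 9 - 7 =54*m^2 - 36*m + x^2*(-12*m - 4) + x*(6*m^2 - 112*m - 38) - 18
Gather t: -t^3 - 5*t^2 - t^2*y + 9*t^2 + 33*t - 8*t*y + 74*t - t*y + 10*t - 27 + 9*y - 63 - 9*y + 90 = -t^3 + t^2*(4 - y) + t*(117 - 9*y)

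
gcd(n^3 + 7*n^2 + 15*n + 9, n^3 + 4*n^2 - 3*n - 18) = n^2 + 6*n + 9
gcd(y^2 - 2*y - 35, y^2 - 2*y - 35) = y^2 - 2*y - 35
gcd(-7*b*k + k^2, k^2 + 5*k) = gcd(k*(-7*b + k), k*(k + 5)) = k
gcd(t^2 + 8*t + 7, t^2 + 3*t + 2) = t + 1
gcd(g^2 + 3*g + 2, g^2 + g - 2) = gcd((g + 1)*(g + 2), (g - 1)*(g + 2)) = g + 2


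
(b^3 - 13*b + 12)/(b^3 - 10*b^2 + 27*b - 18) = (b + 4)/(b - 6)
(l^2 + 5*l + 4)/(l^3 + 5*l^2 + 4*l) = 1/l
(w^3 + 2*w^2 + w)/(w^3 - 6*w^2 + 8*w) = (w^2 + 2*w + 1)/(w^2 - 6*w + 8)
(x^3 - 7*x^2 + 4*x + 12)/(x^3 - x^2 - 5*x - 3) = (x^2 - 8*x + 12)/(x^2 - 2*x - 3)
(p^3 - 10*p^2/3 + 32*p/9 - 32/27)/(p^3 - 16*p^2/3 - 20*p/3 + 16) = (p^2 - 2*p + 8/9)/(p^2 - 4*p - 12)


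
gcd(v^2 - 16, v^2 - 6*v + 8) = v - 4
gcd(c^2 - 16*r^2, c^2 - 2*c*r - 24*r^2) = c + 4*r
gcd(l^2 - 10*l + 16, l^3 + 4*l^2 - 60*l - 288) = l - 8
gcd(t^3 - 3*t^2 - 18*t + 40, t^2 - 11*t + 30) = t - 5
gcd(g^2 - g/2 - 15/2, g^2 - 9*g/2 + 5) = 1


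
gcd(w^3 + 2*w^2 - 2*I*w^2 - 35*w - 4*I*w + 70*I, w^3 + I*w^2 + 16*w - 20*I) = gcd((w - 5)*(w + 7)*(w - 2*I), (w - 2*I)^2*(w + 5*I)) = w - 2*I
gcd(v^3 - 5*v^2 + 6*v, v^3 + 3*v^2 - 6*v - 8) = v - 2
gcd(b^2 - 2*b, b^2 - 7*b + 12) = 1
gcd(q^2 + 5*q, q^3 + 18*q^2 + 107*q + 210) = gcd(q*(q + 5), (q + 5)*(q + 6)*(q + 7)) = q + 5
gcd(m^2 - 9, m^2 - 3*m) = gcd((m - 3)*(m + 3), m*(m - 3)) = m - 3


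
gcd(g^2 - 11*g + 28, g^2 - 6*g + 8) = g - 4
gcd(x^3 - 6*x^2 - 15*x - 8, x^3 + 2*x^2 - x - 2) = x + 1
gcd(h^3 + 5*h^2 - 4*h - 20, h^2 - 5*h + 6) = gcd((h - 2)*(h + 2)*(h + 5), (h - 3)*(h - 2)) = h - 2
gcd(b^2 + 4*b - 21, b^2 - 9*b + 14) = 1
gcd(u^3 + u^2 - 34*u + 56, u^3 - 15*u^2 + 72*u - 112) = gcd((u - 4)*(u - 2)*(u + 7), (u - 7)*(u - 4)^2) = u - 4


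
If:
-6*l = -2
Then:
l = 1/3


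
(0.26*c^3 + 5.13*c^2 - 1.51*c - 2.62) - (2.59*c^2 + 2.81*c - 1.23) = 0.26*c^3 + 2.54*c^2 - 4.32*c - 1.39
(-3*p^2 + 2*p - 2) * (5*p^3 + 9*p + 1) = -15*p^5 + 10*p^4 - 37*p^3 + 15*p^2 - 16*p - 2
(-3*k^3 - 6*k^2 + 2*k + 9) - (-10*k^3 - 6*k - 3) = 7*k^3 - 6*k^2 + 8*k + 12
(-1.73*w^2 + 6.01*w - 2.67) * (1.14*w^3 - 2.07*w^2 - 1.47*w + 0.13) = -1.9722*w^5 + 10.4325*w^4 - 12.9414*w^3 - 3.5327*w^2 + 4.7062*w - 0.3471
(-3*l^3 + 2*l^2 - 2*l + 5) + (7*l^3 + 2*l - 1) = 4*l^3 + 2*l^2 + 4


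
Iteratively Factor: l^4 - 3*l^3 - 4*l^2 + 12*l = (l)*(l^3 - 3*l^2 - 4*l + 12) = l*(l + 2)*(l^2 - 5*l + 6) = l*(l - 2)*(l + 2)*(l - 3)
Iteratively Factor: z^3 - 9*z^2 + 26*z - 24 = (z - 4)*(z^2 - 5*z + 6) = (z - 4)*(z - 2)*(z - 3)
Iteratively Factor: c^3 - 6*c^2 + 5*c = (c)*(c^2 - 6*c + 5) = c*(c - 5)*(c - 1)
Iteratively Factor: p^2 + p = (p)*(p + 1)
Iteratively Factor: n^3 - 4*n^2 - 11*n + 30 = (n - 5)*(n^2 + n - 6) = (n - 5)*(n + 3)*(n - 2)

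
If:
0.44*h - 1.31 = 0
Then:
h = 2.98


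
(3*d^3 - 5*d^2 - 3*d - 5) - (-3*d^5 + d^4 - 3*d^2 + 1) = 3*d^5 - d^4 + 3*d^3 - 2*d^2 - 3*d - 6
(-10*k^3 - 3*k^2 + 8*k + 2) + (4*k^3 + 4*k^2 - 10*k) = -6*k^3 + k^2 - 2*k + 2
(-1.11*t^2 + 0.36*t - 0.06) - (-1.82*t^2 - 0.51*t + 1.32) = 0.71*t^2 + 0.87*t - 1.38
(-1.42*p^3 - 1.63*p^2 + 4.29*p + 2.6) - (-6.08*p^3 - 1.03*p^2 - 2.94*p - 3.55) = 4.66*p^3 - 0.6*p^2 + 7.23*p + 6.15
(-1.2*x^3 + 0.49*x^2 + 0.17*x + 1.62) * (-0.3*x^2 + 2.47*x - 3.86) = 0.36*x^5 - 3.111*x^4 + 5.7913*x^3 - 1.9575*x^2 + 3.3452*x - 6.2532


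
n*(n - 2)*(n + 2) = n^3 - 4*n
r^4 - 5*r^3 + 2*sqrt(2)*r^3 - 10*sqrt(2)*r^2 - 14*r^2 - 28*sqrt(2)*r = r*(r - 7)*(r + 2)*(r + 2*sqrt(2))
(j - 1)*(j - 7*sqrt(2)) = j^2 - 7*sqrt(2)*j - j + 7*sqrt(2)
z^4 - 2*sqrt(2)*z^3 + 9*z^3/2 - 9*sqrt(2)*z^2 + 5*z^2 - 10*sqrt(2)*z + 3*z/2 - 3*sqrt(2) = (z + 1/2)*(z + 1)*(z + 3)*(z - 2*sqrt(2))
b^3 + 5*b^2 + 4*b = b*(b + 1)*(b + 4)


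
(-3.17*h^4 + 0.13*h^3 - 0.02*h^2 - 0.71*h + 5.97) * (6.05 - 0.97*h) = 3.0749*h^5 - 19.3046*h^4 + 0.8059*h^3 + 0.5677*h^2 - 10.0864*h + 36.1185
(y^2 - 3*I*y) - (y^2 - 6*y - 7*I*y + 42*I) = 6*y + 4*I*y - 42*I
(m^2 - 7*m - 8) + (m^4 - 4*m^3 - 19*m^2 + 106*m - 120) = m^4 - 4*m^3 - 18*m^2 + 99*m - 128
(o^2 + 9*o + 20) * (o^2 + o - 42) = o^4 + 10*o^3 - 13*o^2 - 358*o - 840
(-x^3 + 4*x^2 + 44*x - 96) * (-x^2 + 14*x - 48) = x^5 - 18*x^4 + 60*x^3 + 520*x^2 - 3456*x + 4608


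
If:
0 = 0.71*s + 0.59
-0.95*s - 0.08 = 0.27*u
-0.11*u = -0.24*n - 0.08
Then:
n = 0.87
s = -0.83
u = 2.63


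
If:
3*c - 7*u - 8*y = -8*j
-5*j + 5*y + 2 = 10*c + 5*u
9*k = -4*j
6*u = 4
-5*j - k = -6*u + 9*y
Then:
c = -34/65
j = 3222/3965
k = -1432/3965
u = 2/3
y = 394/11895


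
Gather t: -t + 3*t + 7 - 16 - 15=2*t - 24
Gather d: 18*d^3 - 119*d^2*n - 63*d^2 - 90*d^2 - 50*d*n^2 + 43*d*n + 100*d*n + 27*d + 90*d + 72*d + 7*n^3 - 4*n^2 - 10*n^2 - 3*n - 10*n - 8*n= 18*d^3 + d^2*(-119*n - 153) + d*(-50*n^2 + 143*n + 189) + 7*n^3 - 14*n^2 - 21*n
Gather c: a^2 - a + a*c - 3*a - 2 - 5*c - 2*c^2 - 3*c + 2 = a^2 - 4*a - 2*c^2 + c*(a - 8)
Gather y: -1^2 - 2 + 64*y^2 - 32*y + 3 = 64*y^2 - 32*y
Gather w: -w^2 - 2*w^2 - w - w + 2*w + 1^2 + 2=3 - 3*w^2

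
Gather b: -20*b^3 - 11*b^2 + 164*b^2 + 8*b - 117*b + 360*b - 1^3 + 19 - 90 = -20*b^3 + 153*b^2 + 251*b - 72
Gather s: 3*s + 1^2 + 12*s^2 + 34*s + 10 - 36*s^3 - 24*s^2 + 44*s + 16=-36*s^3 - 12*s^2 + 81*s + 27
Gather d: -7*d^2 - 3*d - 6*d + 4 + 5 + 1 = -7*d^2 - 9*d + 10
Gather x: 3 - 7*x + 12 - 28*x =15 - 35*x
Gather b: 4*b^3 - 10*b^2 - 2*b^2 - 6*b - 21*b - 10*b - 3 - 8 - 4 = 4*b^3 - 12*b^2 - 37*b - 15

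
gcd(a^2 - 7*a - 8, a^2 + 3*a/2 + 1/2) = a + 1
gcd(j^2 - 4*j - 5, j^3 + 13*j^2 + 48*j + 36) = j + 1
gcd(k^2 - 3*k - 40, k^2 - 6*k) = 1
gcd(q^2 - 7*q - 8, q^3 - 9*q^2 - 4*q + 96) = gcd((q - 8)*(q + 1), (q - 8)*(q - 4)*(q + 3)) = q - 8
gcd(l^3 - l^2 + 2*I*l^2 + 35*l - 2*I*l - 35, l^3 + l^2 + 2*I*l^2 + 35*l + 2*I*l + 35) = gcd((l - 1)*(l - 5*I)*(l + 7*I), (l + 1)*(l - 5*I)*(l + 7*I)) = l^2 + 2*I*l + 35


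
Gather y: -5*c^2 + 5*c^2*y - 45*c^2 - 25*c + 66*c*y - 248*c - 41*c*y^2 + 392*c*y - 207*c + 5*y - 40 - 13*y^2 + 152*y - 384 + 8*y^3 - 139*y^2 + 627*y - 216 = -50*c^2 - 480*c + 8*y^3 + y^2*(-41*c - 152) + y*(5*c^2 + 458*c + 784) - 640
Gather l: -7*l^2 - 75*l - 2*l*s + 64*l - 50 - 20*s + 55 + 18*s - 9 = -7*l^2 + l*(-2*s - 11) - 2*s - 4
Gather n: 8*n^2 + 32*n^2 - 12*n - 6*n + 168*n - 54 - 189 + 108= 40*n^2 + 150*n - 135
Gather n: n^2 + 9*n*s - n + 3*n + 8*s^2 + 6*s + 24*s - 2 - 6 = n^2 + n*(9*s + 2) + 8*s^2 + 30*s - 8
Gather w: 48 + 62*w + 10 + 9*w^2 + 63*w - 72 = 9*w^2 + 125*w - 14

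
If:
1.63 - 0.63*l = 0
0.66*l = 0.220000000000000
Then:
No Solution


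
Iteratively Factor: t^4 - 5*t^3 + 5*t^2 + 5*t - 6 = (t - 1)*(t^3 - 4*t^2 + t + 6) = (t - 1)*(t + 1)*(t^2 - 5*t + 6) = (t - 3)*(t - 1)*(t + 1)*(t - 2)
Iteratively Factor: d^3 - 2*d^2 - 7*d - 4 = (d + 1)*(d^2 - 3*d - 4) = (d - 4)*(d + 1)*(d + 1)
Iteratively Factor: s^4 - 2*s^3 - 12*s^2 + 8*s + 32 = (s + 2)*(s^3 - 4*s^2 - 4*s + 16) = (s - 4)*(s + 2)*(s^2 - 4) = (s - 4)*(s + 2)^2*(s - 2)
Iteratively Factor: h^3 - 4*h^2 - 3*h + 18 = (h + 2)*(h^2 - 6*h + 9) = (h - 3)*(h + 2)*(h - 3)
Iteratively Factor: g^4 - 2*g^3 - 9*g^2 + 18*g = (g)*(g^3 - 2*g^2 - 9*g + 18) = g*(g - 2)*(g^2 - 9) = g*(g - 2)*(g + 3)*(g - 3)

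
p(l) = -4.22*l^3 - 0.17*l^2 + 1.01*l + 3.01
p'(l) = -12.66*l^2 - 0.34*l + 1.01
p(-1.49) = 15.09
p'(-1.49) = -26.59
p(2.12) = -35.82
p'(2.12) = -56.61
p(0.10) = 3.11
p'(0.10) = 0.85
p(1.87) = -23.29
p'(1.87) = -43.90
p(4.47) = -372.78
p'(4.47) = -253.47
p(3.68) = -205.88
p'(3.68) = -171.69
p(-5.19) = 583.14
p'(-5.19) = -338.24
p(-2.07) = 37.62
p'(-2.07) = -52.53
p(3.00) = -109.43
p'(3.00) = -113.95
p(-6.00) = 902.35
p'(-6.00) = -452.71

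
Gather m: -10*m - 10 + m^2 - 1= m^2 - 10*m - 11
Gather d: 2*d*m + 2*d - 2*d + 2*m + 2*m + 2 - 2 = 2*d*m + 4*m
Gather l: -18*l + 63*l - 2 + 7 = 45*l + 5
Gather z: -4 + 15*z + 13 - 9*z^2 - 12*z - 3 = -9*z^2 + 3*z + 6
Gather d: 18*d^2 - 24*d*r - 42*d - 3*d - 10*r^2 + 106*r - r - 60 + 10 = 18*d^2 + d*(-24*r - 45) - 10*r^2 + 105*r - 50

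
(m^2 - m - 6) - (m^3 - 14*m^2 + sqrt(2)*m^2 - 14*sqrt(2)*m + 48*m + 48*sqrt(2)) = -m^3 - sqrt(2)*m^2 + 15*m^2 - 49*m + 14*sqrt(2)*m - 48*sqrt(2) - 6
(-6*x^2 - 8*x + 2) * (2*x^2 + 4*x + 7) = -12*x^4 - 40*x^3 - 70*x^2 - 48*x + 14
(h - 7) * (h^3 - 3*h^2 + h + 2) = h^4 - 10*h^3 + 22*h^2 - 5*h - 14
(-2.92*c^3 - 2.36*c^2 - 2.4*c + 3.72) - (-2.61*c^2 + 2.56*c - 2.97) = -2.92*c^3 + 0.25*c^2 - 4.96*c + 6.69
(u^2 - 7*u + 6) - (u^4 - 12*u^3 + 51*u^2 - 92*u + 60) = -u^4 + 12*u^3 - 50*u^2 + 85*u - 54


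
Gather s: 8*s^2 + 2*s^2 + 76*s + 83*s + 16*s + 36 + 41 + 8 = 10*s^2 + 175*s + 85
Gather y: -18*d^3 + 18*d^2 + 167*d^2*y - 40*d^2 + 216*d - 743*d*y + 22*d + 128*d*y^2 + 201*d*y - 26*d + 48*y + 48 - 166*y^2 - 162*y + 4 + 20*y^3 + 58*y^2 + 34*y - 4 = -18*d^3 - 22*d^2 + 212*d + 20*y^3 + y^2*(128*d - 108) + y*(167*d^2 - 542*d - 80) + 48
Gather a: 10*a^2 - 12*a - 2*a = 10*a^2 - 14*a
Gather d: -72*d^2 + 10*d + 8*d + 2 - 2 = -72*d^2 + 18*d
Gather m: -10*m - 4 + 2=-10*m - 2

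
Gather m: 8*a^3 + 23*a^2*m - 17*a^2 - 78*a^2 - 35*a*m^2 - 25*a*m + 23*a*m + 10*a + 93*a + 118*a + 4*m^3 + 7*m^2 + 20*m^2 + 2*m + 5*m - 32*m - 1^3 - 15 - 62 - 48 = 8*a^3 - 95*a^2 + 221*a + 4*m^3 + m^2*(27 - 35*a) + m*(23*a^2 - 2*a - 25) - 126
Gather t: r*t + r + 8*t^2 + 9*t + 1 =r + 8*t^2 + t*(r + 9) + 1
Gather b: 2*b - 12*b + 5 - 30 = -10*b - 25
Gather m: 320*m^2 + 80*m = 320*m^2 + 80*m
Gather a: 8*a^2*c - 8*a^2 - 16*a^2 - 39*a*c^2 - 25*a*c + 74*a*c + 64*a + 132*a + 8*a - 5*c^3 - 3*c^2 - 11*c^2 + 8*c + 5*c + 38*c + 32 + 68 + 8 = a^2*(8*c - 24) + a*(-39*c^2 + 49*c + 204) - 5*c^3 - 14*c^2 + 51*c + 108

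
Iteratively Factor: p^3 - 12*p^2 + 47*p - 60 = (p - 4)*(p^2 - 8*p + 15) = (p - 5)*(p - 4)*(p - 3)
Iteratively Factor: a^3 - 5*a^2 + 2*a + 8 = (a - 4)*(a^2 - a - 2) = (a - 4)*(a + 1)*(a - 2)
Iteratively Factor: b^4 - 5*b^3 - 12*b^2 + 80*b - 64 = (b - 4)*(b^3 - b^2 - 16*b + 16) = (b - 4)*(b + 4)*(b^2 - 5*b + 4) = (b - 4)*(b - 1)*(b + 4)*(b - 4)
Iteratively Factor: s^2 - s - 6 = (s + 2)*(s - 3)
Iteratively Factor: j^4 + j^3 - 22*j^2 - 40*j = (j + 4)*(j^3 - 3*j^2 - 10*j) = (j - 5)*(j + 4)*(j^2 + 2*j) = (j - 5)*(j + 2)*(j + 4)*(j)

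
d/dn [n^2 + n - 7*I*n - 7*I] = 2*n + 1 - 7*I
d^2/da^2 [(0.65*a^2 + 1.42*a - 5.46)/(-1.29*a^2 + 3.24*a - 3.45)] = (-1.77635683940025e-15*a^4 - 10.159524*a^3 + 71.872866*a^2 - 99.005436*a + 18.815562)/(2.146689*a^6 - 16.175052*a^5 + 57.849147*a^4 - 120.529944*a^3 + 154.712835*a^2 - 115.6923*a + 41.063625)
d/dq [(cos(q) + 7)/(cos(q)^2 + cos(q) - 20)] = (cos(q)^2 + 14*cos(q) + 27)*sin(q)/(cos(q)^2 + cos(q) - 20)^2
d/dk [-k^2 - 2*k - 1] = -2*k - 2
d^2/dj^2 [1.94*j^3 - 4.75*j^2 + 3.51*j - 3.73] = 11.64*j - 9.5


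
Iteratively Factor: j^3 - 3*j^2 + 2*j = (j)*(j^2 - 3*j + 2) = j*(j - 1)*(j - 2)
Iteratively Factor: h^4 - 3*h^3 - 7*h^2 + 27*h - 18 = (h - 2)*(h^3 - h^2 - 9*h + 9) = (h - 3)*(h - 2)*(h^2 + 2*h - 3) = (h - 3)*(h - 2)*(h - 1)*(h + 3)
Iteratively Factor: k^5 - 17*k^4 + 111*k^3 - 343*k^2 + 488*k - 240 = (k - 4)*(k^4 - 13*k^3 + 59*k^2 - 107*k + 60) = (k - 4)^2*(k^3 - 9*k^2 + 23*k - 15) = (k - 4)^2*(k - 3)*(k^2 - 6*k + 5) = (k - 4)^2*(k - 3)*(k - 1)*(k - 5)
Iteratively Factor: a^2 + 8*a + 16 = (a + 4)*(a + 4)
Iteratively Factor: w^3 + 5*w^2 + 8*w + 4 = (w + 2)*(w^2 + 3*w + 2) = (w + 2)^2*(w + 1)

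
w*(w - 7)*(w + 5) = w^3 - 2*w^2 - 35*w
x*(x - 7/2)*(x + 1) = x^3 - 5*x^2/2 - 7*x/2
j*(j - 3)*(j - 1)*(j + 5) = j^4 + j^3 - 17*j^2 + 15*j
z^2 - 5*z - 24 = (z - 8)*(z + 3)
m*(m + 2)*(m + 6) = m^3 + 8*m^2 + 12*m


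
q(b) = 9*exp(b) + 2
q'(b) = 9*exp(b)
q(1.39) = 38.13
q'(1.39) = 36.13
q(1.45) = 40.37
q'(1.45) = 38.37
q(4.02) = 503.31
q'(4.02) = 501.31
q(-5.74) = 2.03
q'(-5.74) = 0.03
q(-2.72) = 2.59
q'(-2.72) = 0.59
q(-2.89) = 2.50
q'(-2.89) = 0.50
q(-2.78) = 2.56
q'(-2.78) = 0.56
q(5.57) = 2363.91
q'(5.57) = 2361.91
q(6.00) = 3632.86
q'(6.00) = 3630.86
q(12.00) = 1464795.12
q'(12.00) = 1464793.12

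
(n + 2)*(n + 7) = n^2 + 9*n + 14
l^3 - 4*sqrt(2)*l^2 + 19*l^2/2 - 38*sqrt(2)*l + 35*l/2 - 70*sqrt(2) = (l + 5/2)*(l + 7)*(l - 4*sqrt(2))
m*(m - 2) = m^2 - 2*m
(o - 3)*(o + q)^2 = o^3 + 2*o^2*q - 3*o^2 + o*q^2 - 6*o*q - 3*q^2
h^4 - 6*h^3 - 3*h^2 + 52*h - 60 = (h - 5)*(h - 2)^2*(h + 3)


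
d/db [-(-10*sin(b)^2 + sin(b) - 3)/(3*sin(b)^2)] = (sin(b) - 6)*cos(b)/(3*sin(b)^3)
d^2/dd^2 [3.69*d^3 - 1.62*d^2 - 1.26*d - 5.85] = 22.14*d - 3.24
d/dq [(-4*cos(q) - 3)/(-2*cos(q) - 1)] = 2*sin(q)/(2*cos(q) + 1)^2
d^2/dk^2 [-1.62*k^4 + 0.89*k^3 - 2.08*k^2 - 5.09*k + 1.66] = -19.44*k^2 + 5.34*k - 4.16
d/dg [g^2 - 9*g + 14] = 2*g - 9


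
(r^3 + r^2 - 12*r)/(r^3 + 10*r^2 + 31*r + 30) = r*(r^2 + r - 12)/(r^3 + 10*r^2 + 31*r + 30)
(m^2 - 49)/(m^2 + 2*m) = (m^2 - 49)/(m*(m + 2))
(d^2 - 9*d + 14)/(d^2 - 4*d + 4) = (d - 7)/(d - 2)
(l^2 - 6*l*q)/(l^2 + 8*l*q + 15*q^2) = l*(l - 6*q)/(l^2 + 8*l*q + 15*q^2)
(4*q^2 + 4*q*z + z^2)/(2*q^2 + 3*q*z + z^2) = (2*q + z)/(q + z)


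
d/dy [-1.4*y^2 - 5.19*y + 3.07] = -2.8*y - 5.19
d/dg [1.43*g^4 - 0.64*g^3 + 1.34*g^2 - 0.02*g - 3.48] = 5.72*g^3 - 1.92*g^2 + 2.68*g - 0.02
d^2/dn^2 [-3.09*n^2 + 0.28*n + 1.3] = -6.18000000000000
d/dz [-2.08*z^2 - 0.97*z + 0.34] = -4.16*z - 0.97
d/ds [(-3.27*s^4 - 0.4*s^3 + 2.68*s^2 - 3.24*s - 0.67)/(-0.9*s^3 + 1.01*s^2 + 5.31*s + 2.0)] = (2.943*s^6 - 6.6054*s^5 - 50.0831*s^4 - 36.24*s^3 + 13.2942*s^2 + 12.0734*s - 2.9223)/(0.81*s^6 - 1.818*s^5 - 8.5379*s^4 + 7.1262*s^3 + 32.2361*s^2 + 21.24*s + 4.0)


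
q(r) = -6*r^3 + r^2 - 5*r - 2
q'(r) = -18*r^2 + 2*r - 5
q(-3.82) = 366.15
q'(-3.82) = -275.30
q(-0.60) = 2.66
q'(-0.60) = -12.68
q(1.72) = -38.17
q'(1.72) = -54.81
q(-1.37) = 22.16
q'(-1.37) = -41.52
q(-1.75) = 41.97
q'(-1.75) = -63.62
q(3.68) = -305.87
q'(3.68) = -241.40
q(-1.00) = 10.00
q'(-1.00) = -25.00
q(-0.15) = -1.21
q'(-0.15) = -5.70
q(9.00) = -4340.00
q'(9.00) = -1445.00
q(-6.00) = 1360.00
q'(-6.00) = -665.00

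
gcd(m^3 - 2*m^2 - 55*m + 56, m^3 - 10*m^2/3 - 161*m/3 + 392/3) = m^2 - m - 56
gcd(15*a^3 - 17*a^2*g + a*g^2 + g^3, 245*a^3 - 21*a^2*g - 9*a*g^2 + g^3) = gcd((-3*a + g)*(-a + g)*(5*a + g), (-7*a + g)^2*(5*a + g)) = 5*a + g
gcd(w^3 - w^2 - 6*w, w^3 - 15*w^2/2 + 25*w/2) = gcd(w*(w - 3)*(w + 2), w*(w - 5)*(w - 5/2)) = w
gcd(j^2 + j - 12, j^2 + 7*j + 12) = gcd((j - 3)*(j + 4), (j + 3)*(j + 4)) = j + 4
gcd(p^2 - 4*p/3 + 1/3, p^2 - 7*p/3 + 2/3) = p - 1/3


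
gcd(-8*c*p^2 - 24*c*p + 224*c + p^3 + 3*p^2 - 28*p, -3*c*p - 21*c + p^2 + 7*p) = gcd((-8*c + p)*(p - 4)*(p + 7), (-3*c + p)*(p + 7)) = p + 7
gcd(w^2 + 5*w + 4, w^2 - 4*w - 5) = w + 1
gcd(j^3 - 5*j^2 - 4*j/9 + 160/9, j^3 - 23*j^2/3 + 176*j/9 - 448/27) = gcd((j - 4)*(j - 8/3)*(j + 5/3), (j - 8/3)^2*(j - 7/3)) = j - 8/3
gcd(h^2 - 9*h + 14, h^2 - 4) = h - 2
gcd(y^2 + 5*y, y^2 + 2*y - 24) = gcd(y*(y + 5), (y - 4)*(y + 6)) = 1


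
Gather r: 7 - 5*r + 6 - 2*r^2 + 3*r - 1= -2*r^2 - 2*r + 12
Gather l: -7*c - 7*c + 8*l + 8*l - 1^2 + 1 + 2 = -14*c + 16*l + 2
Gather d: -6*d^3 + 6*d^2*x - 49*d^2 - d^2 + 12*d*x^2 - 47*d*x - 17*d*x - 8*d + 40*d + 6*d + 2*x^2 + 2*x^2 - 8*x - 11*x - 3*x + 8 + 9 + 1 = -6*d^3 + d^2*(6*x - 50) + d*(12*x^2 - 64*x + 38) + 4*x^2 - 22*x + 18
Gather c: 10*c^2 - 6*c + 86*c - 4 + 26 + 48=10*c^2 + 80*c + 70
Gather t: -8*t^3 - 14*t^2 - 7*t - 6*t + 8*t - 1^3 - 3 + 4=-8*t^3 - 14*t^2 - 5*t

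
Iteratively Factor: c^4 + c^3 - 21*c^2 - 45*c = (c - 5)*(c^3 + 6*c^2 + 9*c) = c*(c - 5)*(c^2 + 6*c + 9) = c*(c - 5)*(c + 3)*(c + 3)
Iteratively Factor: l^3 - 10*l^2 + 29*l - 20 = (l - 1)*(l^2 - 9*l + 20) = (l - 5)*(l - 1)*(l - 4)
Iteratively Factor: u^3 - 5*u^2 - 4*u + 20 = (u - 2)*(u^2 - 3*u - 10) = (u - 5)*(u - 2)*(u + 2)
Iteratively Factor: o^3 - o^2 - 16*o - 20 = (o + 2)*(o^2 - 3*o - 10) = (o + 2)^2*(o - 5)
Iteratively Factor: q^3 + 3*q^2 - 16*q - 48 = (q + 3)*(q^2 - 16) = (q + 3)*(q + 4)*(q - 4)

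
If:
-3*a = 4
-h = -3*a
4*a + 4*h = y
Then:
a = -4/3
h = -4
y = -64/3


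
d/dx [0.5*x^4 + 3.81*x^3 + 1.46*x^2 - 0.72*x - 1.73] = 2.0*x^3 + 11.43*x^2 + 2.92*x - 0.72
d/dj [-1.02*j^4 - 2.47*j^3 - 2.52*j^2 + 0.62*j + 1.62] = -4.08*j^3 - 7.41*j^2 - 5.04*j + 0.62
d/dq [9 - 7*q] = -7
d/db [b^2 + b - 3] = 2*b + 1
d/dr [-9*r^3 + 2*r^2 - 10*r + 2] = -27*r^2 + 4*r - 10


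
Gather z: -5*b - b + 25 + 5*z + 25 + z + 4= -6*b + 6*z + 54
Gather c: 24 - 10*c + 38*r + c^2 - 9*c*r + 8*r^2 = c^2 + c*(-9*r - 10) + 8*r^2 + 38*r + 24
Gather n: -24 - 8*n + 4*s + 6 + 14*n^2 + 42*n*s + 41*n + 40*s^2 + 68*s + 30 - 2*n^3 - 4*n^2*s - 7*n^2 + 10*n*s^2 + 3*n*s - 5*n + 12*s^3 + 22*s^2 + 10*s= -2*n^3 + n^2*(7 - 4*s) + n*(10*s^2 + 45*s + 28) + 12*s^3 + 62*s^2 + 82*s + 12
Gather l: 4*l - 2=4*l - 2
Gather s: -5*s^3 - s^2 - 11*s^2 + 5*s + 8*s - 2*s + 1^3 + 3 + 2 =-5*s^3 - 12*s^2 + 11*s + 6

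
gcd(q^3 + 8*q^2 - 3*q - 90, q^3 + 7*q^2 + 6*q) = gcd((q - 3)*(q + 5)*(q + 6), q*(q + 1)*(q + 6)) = q + 6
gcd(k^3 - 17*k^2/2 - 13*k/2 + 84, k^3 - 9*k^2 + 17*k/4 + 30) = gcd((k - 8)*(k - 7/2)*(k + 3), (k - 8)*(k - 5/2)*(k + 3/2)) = k - 8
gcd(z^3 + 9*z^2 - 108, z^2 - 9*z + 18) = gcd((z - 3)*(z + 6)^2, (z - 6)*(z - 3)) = z - 3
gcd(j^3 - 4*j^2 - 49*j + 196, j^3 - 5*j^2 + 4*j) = j - 4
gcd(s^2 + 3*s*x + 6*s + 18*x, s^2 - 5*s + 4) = 1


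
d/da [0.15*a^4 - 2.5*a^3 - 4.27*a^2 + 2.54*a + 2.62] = 0.6*a^3 - 7.5*a^2 - 8.54*a + 2.54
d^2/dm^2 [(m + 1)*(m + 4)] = 2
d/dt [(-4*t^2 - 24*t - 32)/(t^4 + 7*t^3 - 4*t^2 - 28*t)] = 4*(2*t^3 + 17*t^2 + 40*t - 56)/(t^2*(t^4 + 10*t^3 - 3*t^2 - 140*t + 196))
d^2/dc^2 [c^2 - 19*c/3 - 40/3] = 2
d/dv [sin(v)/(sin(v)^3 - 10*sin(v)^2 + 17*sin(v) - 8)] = 2*(4*sin(v) + cos(v)^2 + 3)*cos(v)/((sin(v) - 8)^2*(sin(v) - 1)^3)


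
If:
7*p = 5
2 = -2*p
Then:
No Solution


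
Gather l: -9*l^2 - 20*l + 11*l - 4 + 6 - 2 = -9*l^2 - 9*l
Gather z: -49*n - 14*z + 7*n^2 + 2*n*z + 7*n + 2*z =7*n^2 - 42*n + z*(2*n - 12)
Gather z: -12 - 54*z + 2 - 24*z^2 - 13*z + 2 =-24*z^2 - 67*z - 8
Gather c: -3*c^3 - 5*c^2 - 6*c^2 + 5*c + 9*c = -3*c^3 - 11*c^2 + 14*c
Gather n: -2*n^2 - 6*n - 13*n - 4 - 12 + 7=-2*n^2 - 19*n - 9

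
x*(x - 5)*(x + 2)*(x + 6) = x^4 + 3*x^3 - 28*x^2 - 60*x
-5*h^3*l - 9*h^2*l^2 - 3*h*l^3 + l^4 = l*(-5*h + l)*(h + l)^2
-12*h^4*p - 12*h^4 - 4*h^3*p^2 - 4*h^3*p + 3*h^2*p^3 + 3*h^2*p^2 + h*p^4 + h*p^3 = (-2*h + p)*(2*h + p)*(3*h + p)*(h*p + h)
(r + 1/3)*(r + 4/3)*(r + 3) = r^3 + 14*r^2/3 + 49*r/9 + 4/3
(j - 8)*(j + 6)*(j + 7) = j^3 + 5*j^2 - 62*j - 336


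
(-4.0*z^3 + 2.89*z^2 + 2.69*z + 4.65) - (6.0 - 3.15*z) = -4.0*z^3 + 2.89*z^2 + 5.84*z - 1.35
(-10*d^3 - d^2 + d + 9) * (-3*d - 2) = 30*d^4 + 23*d^3 - d^2 - 29*d - 18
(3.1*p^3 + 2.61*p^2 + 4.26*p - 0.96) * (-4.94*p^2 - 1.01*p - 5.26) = -15.314*p^5 - 16.0244*p^4 - 39.9865*p^3 - 13.2888*p^2 - 21.438*p + 5.0496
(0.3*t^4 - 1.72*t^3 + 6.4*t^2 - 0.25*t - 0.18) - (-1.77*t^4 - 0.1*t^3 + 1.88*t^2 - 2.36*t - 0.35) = 2.07*t^4 - 1.62*t^3 + 4.52*t^2 + 2.11*t + 0.17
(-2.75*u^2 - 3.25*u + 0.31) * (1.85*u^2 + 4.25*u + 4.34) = -5.0875*u^4 - 17.7*u^3 - 25.174*u^2 - 12.7875*u + 1.3454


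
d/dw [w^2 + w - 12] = 2*w + 1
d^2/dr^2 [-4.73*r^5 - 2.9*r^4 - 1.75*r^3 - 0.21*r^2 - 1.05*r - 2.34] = -94.6*r^3 - 34.8*r^2 - 10.5*r - 0.42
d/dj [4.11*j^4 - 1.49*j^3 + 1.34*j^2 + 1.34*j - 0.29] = 16.44*j^3 - 4.47*j^2 + 2.68*j + 1.34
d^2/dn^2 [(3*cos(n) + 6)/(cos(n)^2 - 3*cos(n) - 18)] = -3*((cos(n)^2 - 1)^2 + 90*cos(n)^2 + 417*cos(n)/4 + 11*cos(3*n)/4 + 143)*cos(n)/((cos(n) - 6)^3*(cos(n) + 3)^3)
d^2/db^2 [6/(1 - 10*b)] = -1200/(10*b - 1)^3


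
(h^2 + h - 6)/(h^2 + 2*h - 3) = (h - 2)/(h - 1)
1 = 1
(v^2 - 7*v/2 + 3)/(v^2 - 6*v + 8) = (v - 3/2)/(v - 4)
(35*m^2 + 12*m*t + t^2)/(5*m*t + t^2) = (7*m + t)/t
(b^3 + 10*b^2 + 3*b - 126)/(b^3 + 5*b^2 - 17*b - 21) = (b + 6)/(b + 1)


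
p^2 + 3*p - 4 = (p - 1)*(p + 4)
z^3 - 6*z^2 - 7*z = z*(z - 7)*(z + 1)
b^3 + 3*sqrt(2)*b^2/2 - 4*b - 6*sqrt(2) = (b - 2)*(b + 2)*(b + 3*sqrt(2)/2)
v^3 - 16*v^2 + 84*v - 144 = (v - 6)^2*(v - 4)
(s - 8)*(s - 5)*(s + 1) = s^3 - 12*s^2 + 27*s + 40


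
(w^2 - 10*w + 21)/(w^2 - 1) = (w^2 - 10*w + 21)/(w^2 - 1)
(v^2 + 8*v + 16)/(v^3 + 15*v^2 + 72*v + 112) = 1/(v + 7)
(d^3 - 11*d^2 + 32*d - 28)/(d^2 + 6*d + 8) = (d^3 - 11*d^2 + 32*d - 28)/(d^2 + 6*d + 8)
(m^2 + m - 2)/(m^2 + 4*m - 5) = (m + 2)/(m + 5)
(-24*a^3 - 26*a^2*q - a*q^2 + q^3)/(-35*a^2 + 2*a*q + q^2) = (-24*a^3 - 26*a^2*q - a*q^2 + q^3)/(-35*a^2 + 2*a*q + q^2)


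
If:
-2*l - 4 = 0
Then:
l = -2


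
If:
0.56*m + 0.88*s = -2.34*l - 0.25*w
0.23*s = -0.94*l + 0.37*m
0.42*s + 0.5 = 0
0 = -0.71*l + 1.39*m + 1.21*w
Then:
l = 0.39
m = 0.26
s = -1.19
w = -0.07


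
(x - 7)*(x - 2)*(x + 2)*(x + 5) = x^4 - 2*x^3 - 39*x^2 + 8*x + 140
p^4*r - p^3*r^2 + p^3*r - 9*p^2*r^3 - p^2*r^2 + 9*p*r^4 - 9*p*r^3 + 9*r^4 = (p - 3*r)*(p - r)*(p + 3*r)*(p*r + r)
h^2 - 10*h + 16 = (h - 8)*(h - 2)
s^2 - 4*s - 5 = (s - 5)*(s + 1)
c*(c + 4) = c^2 + 4*c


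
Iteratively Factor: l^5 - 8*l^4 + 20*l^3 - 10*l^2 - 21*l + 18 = (l - 1)*(l^4 - 7*l^3 + 13*l^2 + 3*l - 18) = (l - 1)*(l + 1)*(l^3 - 8*l^2 + 21*l - 18) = (l - 2)*(l - 1)*(l + 1)*(l^2 - 6*l + 9) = (l - 3)*(l - 2)*(l - 1)*(l + 1)*(l - 3)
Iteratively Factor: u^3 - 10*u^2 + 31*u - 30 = (u - 3)*(u^2 - 7*u + 10) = (u - 3)*(u - 2)*(u - 5)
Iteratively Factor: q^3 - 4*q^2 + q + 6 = (q - 3)*(q^2 - q - 2) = (q - 3)*(q + 1)*(q - 2)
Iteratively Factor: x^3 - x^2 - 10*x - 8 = (x - 4)*(x^2 + 3*x + 2) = (x - 4)*(x + 1)*(x + 2)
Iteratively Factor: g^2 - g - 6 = (g + 2)*(g - 3)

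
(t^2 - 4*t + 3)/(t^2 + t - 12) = (t - 1)/(t + 4)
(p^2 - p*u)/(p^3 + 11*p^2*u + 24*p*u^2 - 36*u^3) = p/(p^2 + 12*p*u + 36*u^2)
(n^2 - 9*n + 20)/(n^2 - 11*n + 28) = (n - 5)/(n - 7)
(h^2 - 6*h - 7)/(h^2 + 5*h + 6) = (h^2 - 6*h - 7)/(h^2 + 5*h + 6)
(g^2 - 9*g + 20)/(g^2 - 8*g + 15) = (g - 4)/(g - 3)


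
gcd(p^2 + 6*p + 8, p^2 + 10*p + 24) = p + 4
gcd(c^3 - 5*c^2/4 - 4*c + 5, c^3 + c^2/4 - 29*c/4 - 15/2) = c + 2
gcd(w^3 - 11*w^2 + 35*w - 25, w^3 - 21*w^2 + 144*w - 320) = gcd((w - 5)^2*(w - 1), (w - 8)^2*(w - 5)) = w - 5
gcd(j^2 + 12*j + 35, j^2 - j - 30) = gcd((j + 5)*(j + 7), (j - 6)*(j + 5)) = j + 5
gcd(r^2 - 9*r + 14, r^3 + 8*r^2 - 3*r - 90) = 1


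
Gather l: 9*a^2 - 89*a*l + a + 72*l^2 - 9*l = 9*a^2 + a + 72*l^2 + l*(-89*a - 9)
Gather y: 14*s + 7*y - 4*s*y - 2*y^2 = 14*s - 2*y^2 + y*(7 - 4*s)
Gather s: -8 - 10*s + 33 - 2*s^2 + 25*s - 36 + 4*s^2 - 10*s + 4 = 2*s^2 + 5*s - 7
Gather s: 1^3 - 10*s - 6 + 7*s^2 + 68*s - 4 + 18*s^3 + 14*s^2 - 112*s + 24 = 18*s^3 + 21*s^2 - 54*s + 15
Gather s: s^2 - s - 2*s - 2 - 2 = s^2 - 3*s - 4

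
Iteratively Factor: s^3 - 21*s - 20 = (s - 5)*(s^2 + 5*s + 4) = (s - 5)*(s + 4)*(s + 1)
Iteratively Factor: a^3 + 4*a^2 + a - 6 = (a - 1)*(a^2 + 5*a + 6) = (a - 1)*(a + 2)*(a + 3)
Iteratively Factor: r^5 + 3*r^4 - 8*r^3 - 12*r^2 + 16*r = (r - 2)*(r^4 + 5*r^3 + 2*r^2 - 8*r) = (r - 2)*(r + 4)*(r^3 + r^2 - 2*r) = (r - 2)*(r - 1)*(r + 4)*(r^2 + 2*r) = (r - 2)*(r - 1)*(r + 2)*(r + 4)*(r)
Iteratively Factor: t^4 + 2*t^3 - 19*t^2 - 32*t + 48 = (t - 1)*(t^3 + 3*t^2 - 16*t - 48) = (t - 1)*(t + 4)*(t^2 - t - 12) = (t - 1)*(t + 3)*(t + 4)*(t - 4)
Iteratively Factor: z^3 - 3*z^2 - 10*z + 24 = (z + 3)*(z^2 - 6*z + 8) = (z - 4)*(z + 3)*(z - 2)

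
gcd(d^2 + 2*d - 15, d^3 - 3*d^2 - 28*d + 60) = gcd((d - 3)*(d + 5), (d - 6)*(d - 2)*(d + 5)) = d + 5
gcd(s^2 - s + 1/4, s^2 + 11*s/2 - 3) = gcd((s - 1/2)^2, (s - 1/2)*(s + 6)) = s - 1/2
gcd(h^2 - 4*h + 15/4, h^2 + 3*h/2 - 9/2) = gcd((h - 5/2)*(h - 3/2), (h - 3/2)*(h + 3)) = h - 3/2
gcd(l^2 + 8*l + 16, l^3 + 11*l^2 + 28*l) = l + 4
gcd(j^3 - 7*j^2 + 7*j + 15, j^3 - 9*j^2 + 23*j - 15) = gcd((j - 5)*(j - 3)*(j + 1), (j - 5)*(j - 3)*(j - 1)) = j^2 - 8*j + 15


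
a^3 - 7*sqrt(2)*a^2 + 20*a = a*(a - 5*sqrt(2))*(a - 2*sqrt(2))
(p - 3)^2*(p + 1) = p^3 - 5*p^2 + 3*p + 9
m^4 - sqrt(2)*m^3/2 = m^3*(m - sqrt(2)/2)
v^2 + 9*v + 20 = (v + 4)*(v + 5)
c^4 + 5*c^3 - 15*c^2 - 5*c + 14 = (c - 2)*(c - 1)*(c + 1)*(c + 7)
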